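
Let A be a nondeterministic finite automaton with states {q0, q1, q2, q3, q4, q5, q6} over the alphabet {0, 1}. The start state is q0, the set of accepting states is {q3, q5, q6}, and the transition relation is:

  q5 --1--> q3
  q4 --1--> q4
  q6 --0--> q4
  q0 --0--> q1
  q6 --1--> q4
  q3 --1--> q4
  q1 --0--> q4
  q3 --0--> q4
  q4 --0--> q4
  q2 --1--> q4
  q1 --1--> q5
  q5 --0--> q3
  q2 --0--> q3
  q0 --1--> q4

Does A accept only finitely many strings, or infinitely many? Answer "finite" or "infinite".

finite

The useful states (reachable from q0 and able to reach an accepting state) are {q0, q1, q3, q5}.
Restricted to these states the transition graph has no cycle, so every accepting path has bounded length and L is finite.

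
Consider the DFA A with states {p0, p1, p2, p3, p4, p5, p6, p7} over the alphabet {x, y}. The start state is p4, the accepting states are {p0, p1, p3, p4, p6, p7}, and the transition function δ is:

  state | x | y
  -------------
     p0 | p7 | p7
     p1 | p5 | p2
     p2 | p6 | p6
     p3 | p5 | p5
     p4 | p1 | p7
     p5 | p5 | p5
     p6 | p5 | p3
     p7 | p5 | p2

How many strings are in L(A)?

The useful subgraph on states {p1, p2, p3, p4, p6, p7} is acyclic, so L(A) is finite; the longest accepting path visits 5 useful states, giving maximum string length 4.
Counting accepting paths from p4 by length: 1 of length 0, 2 of length 1, 4 of length 3, 4 of length 4. Total 11.

11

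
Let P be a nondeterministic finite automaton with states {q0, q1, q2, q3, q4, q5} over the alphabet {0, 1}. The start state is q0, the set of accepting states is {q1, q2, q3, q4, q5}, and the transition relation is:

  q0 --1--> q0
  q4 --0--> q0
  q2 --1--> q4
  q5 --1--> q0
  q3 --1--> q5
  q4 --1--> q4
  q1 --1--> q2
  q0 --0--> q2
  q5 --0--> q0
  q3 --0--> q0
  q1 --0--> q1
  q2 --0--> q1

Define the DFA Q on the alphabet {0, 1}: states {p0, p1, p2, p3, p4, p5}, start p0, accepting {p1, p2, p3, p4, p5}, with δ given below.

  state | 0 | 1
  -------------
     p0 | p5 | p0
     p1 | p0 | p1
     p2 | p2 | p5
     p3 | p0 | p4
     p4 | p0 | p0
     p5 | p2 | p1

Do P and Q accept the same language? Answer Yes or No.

Exploring the product automaton P × Q from the start pair (q0, p0), following both machines on each input symbol, reaches 4 state pairs: (q0, p0), (q2, p5), (q1, p2), (q4, p1).
P accepts in {q1, q2, q3, q4, q5} and Q accepts in {p1, p2, p3, p4, p5}. In every reachable pair the two components are either both accepting — (q2, p5), (q1, p2), (q4, p1) — or both non-accepting, so no string is accepted by exactly one of the machines: L(P) \ L(Q) and L(Q) \ L(P) are both empty.
Hence every string is accepted by P iff it is accepted by Q, and the two languages coincide.

Yes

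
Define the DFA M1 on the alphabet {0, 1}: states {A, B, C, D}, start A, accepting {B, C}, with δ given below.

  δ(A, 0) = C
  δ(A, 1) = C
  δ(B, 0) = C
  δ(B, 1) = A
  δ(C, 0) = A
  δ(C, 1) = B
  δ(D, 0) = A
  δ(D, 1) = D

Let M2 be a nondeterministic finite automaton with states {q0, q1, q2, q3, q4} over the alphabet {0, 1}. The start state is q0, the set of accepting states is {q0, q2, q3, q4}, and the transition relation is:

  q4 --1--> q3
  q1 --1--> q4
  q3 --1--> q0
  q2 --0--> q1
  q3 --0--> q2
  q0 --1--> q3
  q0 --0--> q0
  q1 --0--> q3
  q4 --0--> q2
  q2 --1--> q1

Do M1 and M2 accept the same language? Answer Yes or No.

No

The string 100 is accepted by M1 but rejected by M2.
So L(M1) ≠ L(M2).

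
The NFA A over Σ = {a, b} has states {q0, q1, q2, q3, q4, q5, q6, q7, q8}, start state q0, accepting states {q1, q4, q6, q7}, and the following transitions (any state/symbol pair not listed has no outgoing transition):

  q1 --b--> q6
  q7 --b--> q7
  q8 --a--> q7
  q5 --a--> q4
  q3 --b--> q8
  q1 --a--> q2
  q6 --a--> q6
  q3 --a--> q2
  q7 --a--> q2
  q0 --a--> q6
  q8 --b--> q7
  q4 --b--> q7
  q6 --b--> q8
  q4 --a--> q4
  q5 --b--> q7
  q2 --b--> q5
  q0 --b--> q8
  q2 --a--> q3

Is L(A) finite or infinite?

infinite

State q8 is reachable from the start and can reach an accepting state, and it lies on the cycle q8 → q7 → q2 → q3 → q8.
Traversing that cycle any number of times yields accepted strings of unbounded length, so the language is infinite.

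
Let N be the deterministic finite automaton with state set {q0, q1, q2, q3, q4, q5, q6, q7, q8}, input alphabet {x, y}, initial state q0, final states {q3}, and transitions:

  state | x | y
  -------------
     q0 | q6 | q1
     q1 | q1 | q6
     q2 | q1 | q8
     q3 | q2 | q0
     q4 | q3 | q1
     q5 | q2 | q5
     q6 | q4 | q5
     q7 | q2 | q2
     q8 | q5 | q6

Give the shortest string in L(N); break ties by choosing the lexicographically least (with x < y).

A breadth-first search from q0 reaches an accepting state first via the path q0 → q6 → q4 → q3 on input xxx.
No string of length < 3 is accepted (BFS exhausts all shorter strings without reaching an accepting state), and xxx is the lexicographically least accepting string of length 3.

xxx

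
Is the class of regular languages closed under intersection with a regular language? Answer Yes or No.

Yes

This is a special case of closure under intersection: the product of the two DFAs, accepting on F₁ × F₂, recognises the intersection.
So the regular languages are closed under intersection with a regular language.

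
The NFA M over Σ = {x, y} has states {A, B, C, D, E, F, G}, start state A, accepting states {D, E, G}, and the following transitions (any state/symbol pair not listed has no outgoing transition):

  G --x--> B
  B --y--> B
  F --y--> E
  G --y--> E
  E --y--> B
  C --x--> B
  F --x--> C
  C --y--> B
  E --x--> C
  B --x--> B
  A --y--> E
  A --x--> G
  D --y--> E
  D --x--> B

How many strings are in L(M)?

The useful subgraph on states {A, E, G} is acyclic, so L(M) is finite; the longest accepting path visits 3 useful states, giving maximum string length 2.
Counting accepting paths from A by length: 2 of length 1, 1 of length 2. Total 3.

3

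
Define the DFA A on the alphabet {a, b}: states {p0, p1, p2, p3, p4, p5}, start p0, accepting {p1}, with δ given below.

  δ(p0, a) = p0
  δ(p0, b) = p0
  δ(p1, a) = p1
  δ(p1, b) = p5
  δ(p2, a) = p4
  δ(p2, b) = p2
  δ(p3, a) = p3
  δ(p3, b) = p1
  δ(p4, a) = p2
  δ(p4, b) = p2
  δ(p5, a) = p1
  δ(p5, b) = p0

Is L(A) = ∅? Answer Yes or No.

The states reachable from the start state are {p0}.
None of the accepting states {p1} is reachable, so no string is accepted and L(A) = ∅.

Yes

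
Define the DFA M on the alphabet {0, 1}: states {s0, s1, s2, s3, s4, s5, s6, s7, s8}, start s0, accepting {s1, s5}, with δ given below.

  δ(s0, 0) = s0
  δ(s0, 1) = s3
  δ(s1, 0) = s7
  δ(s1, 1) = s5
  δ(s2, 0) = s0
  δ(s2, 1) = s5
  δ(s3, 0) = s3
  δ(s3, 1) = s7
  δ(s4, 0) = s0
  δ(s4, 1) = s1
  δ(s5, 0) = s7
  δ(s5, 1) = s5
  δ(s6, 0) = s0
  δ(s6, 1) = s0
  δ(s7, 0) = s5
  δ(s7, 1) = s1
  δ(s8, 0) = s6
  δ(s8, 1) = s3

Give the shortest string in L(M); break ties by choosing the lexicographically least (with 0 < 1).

A breadth-first search from s0 reaches an accepting state first via the path s0 → s3 → s7 → s5 on input 110.
No string of length < 3 is accepted (BFS exhausts all shorter strings without reaching an accepting state), and 110 is the lexicographically least accepting string of length 3.

110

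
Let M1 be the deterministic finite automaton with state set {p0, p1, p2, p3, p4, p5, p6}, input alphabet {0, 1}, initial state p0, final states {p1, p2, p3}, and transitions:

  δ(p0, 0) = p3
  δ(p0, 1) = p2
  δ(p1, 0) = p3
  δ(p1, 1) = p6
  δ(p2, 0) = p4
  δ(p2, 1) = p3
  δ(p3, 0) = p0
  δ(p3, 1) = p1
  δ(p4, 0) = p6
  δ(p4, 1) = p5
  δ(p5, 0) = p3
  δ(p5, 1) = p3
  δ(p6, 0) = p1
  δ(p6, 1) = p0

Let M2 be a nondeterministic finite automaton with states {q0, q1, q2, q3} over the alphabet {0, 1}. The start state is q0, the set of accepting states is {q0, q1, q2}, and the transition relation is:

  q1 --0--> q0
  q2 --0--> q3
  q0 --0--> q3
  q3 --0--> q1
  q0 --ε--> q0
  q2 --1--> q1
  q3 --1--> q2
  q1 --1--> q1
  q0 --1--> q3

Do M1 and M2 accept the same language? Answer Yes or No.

The string 0 is accepted by M1 but rejected by M2.
So L(M1) ≠ L(M2).

No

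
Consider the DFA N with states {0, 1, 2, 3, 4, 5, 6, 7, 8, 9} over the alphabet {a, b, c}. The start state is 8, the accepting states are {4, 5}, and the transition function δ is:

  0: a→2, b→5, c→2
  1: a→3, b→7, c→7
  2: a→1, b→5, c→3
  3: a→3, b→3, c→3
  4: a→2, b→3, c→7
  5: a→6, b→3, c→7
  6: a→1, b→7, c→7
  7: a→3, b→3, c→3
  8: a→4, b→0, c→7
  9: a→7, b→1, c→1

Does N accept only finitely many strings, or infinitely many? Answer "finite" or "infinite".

finite

The useful states (reachable from 8 and able to reach an accepting state) are {0, 2, 4, 5, 8}.
Restricted to these states the transition graph has no cycle, so every accepting path has bounded length and L is finite.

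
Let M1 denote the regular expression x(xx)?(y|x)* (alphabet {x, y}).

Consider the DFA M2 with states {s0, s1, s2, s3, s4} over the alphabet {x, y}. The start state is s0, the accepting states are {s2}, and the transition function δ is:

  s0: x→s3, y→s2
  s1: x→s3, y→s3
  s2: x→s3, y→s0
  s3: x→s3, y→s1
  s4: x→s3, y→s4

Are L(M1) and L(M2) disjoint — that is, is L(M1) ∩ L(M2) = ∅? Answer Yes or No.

Yes

Converting the expression M1 to a DFA (subset construction, then merging equivalent states) gives the minimal DFA with states {r0, r1, r2}, start state r0, accepting states {r1} and transitions r0: x→r1, y→r2; r1: x→r1, y→r1; r2: x→r2, y→r2.
Exploring the product automaton M1 × M2 from the start pair (r0, s0), following both machines on each input symbol, reaches 7 state pairs: (r0, s0), (r1, s3), (r2, s2), (r1, s1), (r2, s3), (r2, s0), (r2, s1).
M1 accepts in {r1} and M2 accepts in {s2}; no reachable pair has both components accepting, so no string drives both machines to acceptance simultaneously and L(M1) ∩ L(M2) = ∅.
So no string is accepted by both, and the intersection is empty.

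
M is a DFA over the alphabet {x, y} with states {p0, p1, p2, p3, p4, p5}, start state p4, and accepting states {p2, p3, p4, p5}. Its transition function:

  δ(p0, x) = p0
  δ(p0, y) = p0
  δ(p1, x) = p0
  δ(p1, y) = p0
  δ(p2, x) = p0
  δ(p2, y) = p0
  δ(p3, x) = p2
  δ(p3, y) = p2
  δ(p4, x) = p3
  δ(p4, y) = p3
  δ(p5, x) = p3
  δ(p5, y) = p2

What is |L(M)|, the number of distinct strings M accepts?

The useful subgraph on states {p2, p3, p4} is acyclic, so L(M) is finite; the longest accepting path visits 3 useful states, giving maximum string length 2.
Counting accepting paths from p4 by length: 1 of length 0, 2 of length 1, 4 of length 2. Total 7.

7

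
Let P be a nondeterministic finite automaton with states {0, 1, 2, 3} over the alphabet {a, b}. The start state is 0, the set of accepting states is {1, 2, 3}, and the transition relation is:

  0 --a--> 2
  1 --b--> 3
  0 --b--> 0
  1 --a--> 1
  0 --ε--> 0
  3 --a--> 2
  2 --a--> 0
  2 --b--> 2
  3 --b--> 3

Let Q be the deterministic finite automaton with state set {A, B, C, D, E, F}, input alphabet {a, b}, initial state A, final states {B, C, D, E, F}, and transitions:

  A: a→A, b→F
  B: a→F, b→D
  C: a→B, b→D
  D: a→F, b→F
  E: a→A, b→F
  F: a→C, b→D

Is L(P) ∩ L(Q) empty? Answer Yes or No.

The string ab is accepted by both P and Q.
Hence L(P) ∩ L(Q) ≠ ∅.

No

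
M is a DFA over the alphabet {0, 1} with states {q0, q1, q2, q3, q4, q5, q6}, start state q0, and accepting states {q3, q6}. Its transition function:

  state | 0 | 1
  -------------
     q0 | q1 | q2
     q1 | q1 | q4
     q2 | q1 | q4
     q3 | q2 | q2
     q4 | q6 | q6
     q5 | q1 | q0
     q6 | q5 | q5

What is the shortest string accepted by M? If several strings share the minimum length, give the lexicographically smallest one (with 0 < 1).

A breadth-first search from q0 reaches an accepting state first via the path q0 → q1 → q4 → q6 on input 010.
No string of length < 3 is accepted (BFS exhausts all shorter strings without reaching an accepting state), and 010 is the lexicographically least accepting string of length 3.

010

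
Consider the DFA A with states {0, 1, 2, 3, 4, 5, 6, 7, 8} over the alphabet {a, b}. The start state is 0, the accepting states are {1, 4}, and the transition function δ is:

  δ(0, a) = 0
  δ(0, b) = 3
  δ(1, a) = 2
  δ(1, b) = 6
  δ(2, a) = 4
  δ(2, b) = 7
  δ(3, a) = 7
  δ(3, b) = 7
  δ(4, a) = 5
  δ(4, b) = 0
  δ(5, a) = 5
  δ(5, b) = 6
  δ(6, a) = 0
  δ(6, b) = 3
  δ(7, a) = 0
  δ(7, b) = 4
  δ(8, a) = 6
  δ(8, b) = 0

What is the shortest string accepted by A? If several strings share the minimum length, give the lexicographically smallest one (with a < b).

bab

A breadth-first search from 0 reaches an accepting state first via the path 0 → 3 → 7 → 4 on input bab.
No string of length < 3 is accepted (BFS exhausts all shorter strings without reaching an accepting state), and bab is the lexicographically least accepting string of length 3.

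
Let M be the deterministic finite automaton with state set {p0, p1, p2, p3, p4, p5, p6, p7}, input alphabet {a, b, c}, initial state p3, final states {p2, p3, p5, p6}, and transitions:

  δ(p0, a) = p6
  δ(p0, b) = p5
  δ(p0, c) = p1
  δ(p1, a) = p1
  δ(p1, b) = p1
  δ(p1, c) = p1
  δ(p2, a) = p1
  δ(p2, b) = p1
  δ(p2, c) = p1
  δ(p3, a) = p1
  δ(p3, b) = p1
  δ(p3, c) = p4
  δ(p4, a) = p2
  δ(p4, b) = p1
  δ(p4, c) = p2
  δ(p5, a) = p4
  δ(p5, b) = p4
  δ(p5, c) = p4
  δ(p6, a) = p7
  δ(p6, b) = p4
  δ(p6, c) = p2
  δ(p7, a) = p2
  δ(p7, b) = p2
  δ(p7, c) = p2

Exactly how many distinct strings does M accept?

3

The useful subgraph on states {p2, p3, p4} is acyclic, so L(M) is finite; the longest accepting path visits 3 useful states, giving maximum string length 2.
Counting accepting paths from p3 by length: 1 of length 0, 2 of length 2. Total 3.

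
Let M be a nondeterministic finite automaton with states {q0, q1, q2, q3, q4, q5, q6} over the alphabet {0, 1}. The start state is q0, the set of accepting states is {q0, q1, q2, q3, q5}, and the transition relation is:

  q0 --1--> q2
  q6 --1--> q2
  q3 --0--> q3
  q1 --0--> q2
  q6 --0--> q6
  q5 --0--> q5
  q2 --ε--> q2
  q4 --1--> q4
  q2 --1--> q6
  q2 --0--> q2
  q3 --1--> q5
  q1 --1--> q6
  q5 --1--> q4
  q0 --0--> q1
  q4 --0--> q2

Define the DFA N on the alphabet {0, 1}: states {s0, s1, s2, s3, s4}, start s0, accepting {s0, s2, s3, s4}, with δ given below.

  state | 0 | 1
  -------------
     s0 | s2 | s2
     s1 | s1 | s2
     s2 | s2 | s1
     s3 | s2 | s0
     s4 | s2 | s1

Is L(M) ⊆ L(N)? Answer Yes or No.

Exploring the product automaton M × N from the start pair (q0, s0), following both machines on each input symbol, reaches 4 state pairs: (q0, s0), (q1, s2), (q2, s2), (q6, s1).
M accepts in {q0, q1, q2, q3, q5} and N accepts in {s0, s2, s3, s4}. The reachable pairs whose M-component is accepting are (q0, s0), (q1, s2), (q2, s2); in each of them the N-component is accepting too, so the product for L(M) \ L(N) (M-component accepting, N-component rejecting) has no reachable accepting pair and the difference is empty.
Hence every string in L(M) is also in L(N).

Yes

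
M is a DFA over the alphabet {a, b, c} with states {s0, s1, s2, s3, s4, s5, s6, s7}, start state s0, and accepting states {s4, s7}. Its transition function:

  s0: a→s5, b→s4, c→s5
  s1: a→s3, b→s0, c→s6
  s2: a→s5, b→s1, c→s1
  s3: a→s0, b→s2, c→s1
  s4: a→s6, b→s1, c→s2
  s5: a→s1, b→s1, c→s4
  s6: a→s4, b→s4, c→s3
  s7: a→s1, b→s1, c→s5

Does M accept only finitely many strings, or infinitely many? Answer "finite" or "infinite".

State s0 is reachable from the start and can reach an accepting state, and it lies on the cycle s0 → s4 → s1 → s0.
Traversing that cycle any number of times yields accepted strings of unbounded length, so the language is infinite.

infinite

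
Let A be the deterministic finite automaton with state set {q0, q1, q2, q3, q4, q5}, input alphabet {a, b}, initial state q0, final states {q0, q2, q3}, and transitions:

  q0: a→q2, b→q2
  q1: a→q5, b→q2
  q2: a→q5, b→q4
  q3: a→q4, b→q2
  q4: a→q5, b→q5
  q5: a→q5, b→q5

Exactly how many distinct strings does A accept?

The useful subgraph on states {q0, q2} is acyclic, so L(A) is finite; the longest accepting path visits 2 useful states, giving maximum string length 1.
Counting accepting paths from q0 by length: 1 of length 0, 2 of length 1. Total 3.

3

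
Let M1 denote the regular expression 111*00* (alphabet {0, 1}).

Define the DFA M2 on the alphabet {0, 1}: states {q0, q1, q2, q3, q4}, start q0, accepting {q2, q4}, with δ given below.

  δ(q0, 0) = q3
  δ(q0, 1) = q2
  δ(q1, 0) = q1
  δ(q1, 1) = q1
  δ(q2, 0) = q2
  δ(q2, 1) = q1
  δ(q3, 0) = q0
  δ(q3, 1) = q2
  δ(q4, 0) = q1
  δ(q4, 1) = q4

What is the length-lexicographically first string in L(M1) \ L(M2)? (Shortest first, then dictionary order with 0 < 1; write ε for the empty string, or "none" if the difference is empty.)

The string 110 is accepted by M1 but not by M2.
No shorter string lies in the difference, and 110 is the lexicographically first length-3 string in L(M1) \ L(M2).

110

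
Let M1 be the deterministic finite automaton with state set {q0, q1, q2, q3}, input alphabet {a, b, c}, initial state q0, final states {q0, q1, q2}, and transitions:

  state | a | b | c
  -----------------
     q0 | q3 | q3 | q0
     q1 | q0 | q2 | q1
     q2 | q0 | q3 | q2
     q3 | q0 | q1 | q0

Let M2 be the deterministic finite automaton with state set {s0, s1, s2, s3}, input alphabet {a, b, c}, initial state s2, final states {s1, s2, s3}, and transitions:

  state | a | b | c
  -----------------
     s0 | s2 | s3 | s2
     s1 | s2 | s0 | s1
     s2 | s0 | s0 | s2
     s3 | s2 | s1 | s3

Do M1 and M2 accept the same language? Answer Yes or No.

Yes

Exploring the product automaton M1 × M2 from the start pair (q0, s2), following both machines on each input symbol, reaches 4 state pairs: (q0, s2), (q3, s0), (q1, s3), (q2, s1).
M1 accepts in {q0, q1, q2} and M2 accepts in {s1, s2, s3}. In every reachable pair the two components are either both accepting — (q0, s2), (q1, s3), (q2, s1) — or both non-accepting, so no string is accepted by exactly one of the machines: L(M1) \ L(M2) and L(M2) \ L(M1) are both empty.
Hence every string is accepted by M1 iff it is accepted by M2, and the two languages coincide.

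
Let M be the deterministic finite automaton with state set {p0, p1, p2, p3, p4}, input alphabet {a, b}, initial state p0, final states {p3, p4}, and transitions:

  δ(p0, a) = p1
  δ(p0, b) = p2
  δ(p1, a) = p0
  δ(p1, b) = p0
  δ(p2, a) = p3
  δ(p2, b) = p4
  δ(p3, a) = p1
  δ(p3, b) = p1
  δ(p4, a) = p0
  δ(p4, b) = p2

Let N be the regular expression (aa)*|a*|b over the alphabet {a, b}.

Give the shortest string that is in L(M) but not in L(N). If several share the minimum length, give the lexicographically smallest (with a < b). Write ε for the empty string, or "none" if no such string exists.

ba

The string ba is accepted by M but not by N.
No shorter string lies in the difference, and ba is the lexicographically first length-2 string in L(M) \ L(N).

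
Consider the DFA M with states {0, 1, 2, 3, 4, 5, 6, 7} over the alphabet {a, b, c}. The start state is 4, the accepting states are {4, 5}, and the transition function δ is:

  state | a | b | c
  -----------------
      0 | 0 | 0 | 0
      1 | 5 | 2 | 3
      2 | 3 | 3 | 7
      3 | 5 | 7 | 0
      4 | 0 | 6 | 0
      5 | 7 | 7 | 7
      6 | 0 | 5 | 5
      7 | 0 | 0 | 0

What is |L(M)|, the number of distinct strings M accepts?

3

The useful subgraph on states {4, 5, 6} is acyclic, so L(M) is finite; the longest accepting path visits 3 useful states, giving maximum string length 2.
Counting accepting paths from 4 by length: 1 of length 0, 2 of length 2. Total 3.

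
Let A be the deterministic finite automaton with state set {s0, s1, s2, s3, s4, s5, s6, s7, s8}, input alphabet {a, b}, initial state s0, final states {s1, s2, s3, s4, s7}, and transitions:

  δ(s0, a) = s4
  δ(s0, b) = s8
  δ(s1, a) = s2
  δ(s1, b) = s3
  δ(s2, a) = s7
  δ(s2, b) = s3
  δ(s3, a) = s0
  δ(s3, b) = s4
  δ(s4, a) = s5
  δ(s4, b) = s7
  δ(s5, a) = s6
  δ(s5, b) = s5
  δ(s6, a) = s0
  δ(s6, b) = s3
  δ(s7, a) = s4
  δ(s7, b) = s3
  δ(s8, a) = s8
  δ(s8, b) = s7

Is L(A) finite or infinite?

infinite

State s8 is reachable from the start and can reach an accepting state, and it lies on the cycle s8 → s8.
Traversing that cycle any number of times yields accepted strings of unbounded length, so the language is infinite.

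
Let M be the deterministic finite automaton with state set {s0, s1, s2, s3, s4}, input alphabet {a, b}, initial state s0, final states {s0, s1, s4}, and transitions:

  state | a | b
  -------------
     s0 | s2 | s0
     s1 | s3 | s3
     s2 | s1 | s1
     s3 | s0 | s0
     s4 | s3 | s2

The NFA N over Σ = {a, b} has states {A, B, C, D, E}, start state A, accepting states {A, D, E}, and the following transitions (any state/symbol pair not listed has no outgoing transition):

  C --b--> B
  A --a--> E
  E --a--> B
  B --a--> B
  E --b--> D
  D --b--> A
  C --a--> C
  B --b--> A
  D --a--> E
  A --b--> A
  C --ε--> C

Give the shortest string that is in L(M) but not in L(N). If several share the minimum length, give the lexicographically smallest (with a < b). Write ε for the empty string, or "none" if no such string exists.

aa

The string aa is accepted by M but not by N.
No shorter string lies in the difference, and aa is the lexicographically first length-2 string in L(M) \ L(N).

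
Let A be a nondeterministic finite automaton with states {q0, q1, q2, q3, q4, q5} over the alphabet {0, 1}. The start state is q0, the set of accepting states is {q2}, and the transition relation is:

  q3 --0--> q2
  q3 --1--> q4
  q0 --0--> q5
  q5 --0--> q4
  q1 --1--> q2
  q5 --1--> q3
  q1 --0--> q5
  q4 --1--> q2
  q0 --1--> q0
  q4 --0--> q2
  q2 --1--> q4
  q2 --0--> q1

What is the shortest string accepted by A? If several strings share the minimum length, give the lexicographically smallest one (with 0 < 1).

000

A breadth-first search from q0 reaches an accepting state first via the path q0 → q5 → q4 → q2 on input 000.
No string of length < 3 is accepted (BFS exhausts all shorter strings without reaching an accepting state), and 000 is the lexicographically least accepting string of length 3.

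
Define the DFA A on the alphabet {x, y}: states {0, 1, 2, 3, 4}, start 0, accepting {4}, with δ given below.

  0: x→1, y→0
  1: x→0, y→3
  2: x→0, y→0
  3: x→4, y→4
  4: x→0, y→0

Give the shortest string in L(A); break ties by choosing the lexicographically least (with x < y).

A breadth-first search from 0 reaches an accepting state first via the path 0 → 1 → 3 → 4 on input xyx.
No string of length < 3 is accepted (BFS exhausts all shorter strings without reaching an accepting state), and xyx is the lexicographically least accepting string of length 3.

xyx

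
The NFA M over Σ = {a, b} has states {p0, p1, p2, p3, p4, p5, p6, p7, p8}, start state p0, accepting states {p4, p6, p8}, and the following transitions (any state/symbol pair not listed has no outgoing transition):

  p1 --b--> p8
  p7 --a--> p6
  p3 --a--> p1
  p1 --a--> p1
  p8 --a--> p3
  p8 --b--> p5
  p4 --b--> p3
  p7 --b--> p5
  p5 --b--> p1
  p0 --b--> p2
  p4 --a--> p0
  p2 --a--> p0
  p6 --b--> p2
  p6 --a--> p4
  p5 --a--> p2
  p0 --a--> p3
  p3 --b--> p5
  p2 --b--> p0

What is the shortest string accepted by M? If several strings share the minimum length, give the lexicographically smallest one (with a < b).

aab

A breadth-first search from p0 reaches an accepting state first via the path p0 → p3 → p1 → p8 on input aab.
No string of length < 3 is accepted (BFS exhausts all shorter strings without reaching an accepting state), and aab is the lexicographically least accepting string of length 3.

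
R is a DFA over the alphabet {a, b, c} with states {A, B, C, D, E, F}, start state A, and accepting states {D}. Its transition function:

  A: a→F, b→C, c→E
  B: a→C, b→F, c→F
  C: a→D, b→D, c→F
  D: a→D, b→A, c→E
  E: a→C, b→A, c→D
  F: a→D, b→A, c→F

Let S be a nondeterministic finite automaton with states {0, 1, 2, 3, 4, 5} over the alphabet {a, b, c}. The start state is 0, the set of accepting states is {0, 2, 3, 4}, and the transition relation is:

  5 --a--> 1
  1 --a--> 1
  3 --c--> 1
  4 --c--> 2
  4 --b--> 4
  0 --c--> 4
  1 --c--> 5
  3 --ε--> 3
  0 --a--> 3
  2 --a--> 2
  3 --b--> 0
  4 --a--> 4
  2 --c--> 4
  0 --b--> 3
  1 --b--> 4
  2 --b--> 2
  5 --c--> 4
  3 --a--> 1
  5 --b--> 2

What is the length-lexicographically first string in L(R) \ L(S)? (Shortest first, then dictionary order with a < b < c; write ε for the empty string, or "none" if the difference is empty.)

The string aa is accepted by R but not by S.
No shorter string lies in the difference, and aa is the lexicographically first length-2 string in L(R) \ L(S).

aa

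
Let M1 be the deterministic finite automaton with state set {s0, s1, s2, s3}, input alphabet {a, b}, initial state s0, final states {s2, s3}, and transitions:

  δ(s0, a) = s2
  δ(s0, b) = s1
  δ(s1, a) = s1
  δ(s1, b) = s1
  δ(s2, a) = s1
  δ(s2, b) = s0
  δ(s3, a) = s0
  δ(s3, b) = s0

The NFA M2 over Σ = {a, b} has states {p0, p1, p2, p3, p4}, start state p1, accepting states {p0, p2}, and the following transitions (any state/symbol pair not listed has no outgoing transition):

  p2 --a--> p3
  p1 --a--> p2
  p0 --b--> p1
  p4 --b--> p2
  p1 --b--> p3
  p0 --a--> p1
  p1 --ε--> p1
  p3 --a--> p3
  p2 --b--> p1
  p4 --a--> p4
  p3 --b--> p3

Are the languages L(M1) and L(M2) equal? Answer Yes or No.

Exploring the product automaton M1 × M2 from the start pair (s0, p1), following both machines on each input symbol, reaches 3 state pairs: (s0, p1), (s2, p2), (s1, p3).
M1 accepts in {s2, s3} and M2 accepts in {p0, p2}. In every reachable pair the two components are either both accepting — (s2, p2) — or both non-accepting, so no string is accepted by exactly one of the machines: L(M1) \ L(M2) and L(M2) \ L(M1) are both empty.
Hence every string is accepted by M1 iff it is accepted by M2, and the two languages coincide.

Yes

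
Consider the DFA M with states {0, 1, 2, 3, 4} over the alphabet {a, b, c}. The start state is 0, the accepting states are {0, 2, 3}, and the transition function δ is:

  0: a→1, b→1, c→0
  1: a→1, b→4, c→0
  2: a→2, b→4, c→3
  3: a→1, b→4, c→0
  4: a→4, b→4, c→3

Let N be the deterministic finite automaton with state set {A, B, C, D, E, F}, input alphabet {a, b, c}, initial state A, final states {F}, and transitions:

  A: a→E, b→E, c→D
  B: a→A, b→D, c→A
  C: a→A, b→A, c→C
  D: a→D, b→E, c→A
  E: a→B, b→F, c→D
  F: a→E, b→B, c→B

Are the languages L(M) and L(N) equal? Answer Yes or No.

No

The empty string ε is accepted by M but rejected by N.
So L(M) ≠ L(N).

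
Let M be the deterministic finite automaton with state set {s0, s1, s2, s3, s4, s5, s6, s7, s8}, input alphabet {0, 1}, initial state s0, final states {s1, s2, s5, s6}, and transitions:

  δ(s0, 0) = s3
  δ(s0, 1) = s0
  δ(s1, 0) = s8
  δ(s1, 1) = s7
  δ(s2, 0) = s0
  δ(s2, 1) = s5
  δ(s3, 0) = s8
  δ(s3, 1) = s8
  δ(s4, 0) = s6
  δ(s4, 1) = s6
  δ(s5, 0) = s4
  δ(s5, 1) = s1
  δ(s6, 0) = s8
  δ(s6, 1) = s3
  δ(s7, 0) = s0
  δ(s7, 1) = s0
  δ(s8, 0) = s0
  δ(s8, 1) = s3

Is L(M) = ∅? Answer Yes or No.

Yes

The states reachable from the start state are {s0, s3, s8}.
None of the accepting states {s1, s2, s5, s6} is reachable, so no string is accepted and L(M) = ∅.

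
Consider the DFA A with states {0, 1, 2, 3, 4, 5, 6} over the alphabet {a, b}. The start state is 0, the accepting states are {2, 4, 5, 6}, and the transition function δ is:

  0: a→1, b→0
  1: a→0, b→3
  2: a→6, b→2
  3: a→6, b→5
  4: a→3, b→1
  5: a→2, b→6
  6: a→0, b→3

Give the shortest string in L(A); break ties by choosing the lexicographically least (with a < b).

A breadth-first search from 0 reaches an accepting state first via the path 0 → 1 → 3 → 6 on input aba.
No string of length < 3 is accepted (BFS exhausts all shorter strings without reaching an accepting state), and aba is the lexicographically least accepting string of length 3.

aba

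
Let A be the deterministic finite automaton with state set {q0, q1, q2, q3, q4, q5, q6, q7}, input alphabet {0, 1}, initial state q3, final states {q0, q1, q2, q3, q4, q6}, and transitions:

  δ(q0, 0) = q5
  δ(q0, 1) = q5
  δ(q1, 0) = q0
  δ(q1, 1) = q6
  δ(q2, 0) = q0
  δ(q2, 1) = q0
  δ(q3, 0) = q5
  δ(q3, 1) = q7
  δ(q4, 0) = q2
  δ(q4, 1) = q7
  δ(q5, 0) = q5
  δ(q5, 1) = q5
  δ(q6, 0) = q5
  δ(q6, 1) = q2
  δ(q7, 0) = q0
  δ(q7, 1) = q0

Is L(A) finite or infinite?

finite

The useful states (reachable from q3 and able to reach an accepting state) are {q0, q3, q7}.
Restricted to these states the transition graph has no cycle, so every accepting path has bounded length and L is finite.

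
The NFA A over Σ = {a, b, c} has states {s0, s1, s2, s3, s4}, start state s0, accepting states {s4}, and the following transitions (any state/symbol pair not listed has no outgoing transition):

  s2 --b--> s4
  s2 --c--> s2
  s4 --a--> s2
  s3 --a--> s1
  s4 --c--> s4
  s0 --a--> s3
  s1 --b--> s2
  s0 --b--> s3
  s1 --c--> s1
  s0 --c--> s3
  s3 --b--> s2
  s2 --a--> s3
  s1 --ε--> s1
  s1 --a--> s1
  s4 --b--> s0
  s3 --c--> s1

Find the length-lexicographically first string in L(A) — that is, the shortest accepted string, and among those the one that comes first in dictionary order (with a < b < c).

abb

A breadth-first search from s0 reaches an accepting state first via the path s0 → s3 → s2 → s4 on input abb.
No string of length < 3 is accepted (BFS exhausts all shorter strings without reaching an accepting state), and abb is the lexicographically least accepting string of length 3.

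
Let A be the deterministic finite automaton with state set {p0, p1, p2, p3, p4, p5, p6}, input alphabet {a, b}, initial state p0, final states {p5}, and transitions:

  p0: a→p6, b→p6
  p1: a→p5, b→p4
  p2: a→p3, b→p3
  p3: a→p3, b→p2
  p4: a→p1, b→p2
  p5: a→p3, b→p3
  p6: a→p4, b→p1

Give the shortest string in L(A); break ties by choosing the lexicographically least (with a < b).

aba

A breadth-first search from p0 reaches an accepting state first via the path p0 → p6 → p1 → p5 on input aba.
No string of length < 3 is accepted (BFS exhausts all shorter strings without reaching an accepting state), and aba is the lexicographically least accepting string of length 3.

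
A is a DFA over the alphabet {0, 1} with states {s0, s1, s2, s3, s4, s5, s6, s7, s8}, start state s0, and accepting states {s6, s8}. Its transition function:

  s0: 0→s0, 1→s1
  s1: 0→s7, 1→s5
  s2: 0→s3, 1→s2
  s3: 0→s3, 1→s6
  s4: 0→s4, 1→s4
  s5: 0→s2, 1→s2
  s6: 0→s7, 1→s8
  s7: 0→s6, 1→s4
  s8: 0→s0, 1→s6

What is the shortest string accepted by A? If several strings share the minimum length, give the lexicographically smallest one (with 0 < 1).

A breadth-first search from s0 reaches an accepting state first via the path s0 → s1 → s7 → s6 on input 100.
No string of length < 3 is accepted (BFS exhausts all shorter strings without reaching an accepting state), and 100 is the lexicographically least accepting string of length 3.

100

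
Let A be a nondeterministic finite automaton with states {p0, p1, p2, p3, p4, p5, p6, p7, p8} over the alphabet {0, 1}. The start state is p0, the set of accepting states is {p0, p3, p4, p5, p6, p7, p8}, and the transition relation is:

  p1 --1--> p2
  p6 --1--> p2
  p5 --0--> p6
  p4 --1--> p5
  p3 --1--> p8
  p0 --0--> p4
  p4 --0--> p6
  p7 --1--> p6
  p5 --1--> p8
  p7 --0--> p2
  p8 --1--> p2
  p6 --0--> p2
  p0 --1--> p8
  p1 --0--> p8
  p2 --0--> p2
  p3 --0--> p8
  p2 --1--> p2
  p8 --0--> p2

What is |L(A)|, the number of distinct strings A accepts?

The useful subgraph on states {p0, p4, p5, p6, p8} is acyclic, so L(A) is finite; the longest accepting path visits 4 useful states, giving maximum string length 3.
Counting accepting paths from p0 by length: 1 of length 0, 2 of length 1, 2 of length 2, 2 of length 3. Total 7.

7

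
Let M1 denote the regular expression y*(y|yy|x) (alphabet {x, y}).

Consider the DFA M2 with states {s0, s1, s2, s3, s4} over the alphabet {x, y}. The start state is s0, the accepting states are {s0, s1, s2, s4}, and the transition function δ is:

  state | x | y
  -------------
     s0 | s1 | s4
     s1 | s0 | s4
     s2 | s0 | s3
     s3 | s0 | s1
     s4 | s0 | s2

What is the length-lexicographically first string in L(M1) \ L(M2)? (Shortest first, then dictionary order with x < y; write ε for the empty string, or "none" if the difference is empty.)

The string yyy is accepted by M1 but not by M2.
No shorter string lies in the difference, and yyy is the lexicographically first length-3 string in L(M1) \ L(M2).

yyy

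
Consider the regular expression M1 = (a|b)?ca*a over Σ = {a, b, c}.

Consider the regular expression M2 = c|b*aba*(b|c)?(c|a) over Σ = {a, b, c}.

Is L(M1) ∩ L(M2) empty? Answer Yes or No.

Converting the expression M1 to a DFA (subset construction, then merging equivalent states) gives the minimal DFA with states {r0, r1, r2, r3, r4}, start state r0, accepting states {r4} and transitions r0: a→r1, b→r1, c→r2; r1: a→r3, b→r3, c→r2; r2: a→r4, b→r3, c→r3; r3: a→r3, b→r3, c→r3; r4: a→r4, b→r3, c→r3.
Converting the expression M2 to a DFA (subset construction, then merging equivalent states) gives the minimal DFA with states {t0, t1, t2, t3, t4, t5, t6, t7, t8}, start state t0, accepting states {t3, t6, t8} and transitions t0: a→t1, b→t2, c→t3; t1: a→t4, b→t5, c→t4; t2: a→t1, b→t2, c→t4; t3: a→t4, b→t4, c→t4; t4: a→t4, b→t4, c→t4; t5: a→t6, b→t7, c→t8; t6: a→t6, b→t7, c→t8; t7: a→t3, b→t4, c→t3; t8: a→t3, b→t4, c→t3.
Exploring the product automaton M1 × M2 from the start pair (r0, t0), following both machines on each input symbol, reaches 14 state pairs: (r0, t0), (r1, t1), (r1, t2), (r2, t3), (r3, t4), (r3, t5), (r2, t4), (r3, t1), (r3, t2), (r4, t4), (r3, t6), (r3, t7), (r3, t8), (r3, t3).
M1 accepts in {r4} and M2 accepts in {t3, t6, t8}; no reachable pair has both components accepting, so no string drives both machines to acceptance simultaneously and L(M1) ∩ L(M2) = ∅.
So no string is accepted by both, and the intersection is empty.

Yes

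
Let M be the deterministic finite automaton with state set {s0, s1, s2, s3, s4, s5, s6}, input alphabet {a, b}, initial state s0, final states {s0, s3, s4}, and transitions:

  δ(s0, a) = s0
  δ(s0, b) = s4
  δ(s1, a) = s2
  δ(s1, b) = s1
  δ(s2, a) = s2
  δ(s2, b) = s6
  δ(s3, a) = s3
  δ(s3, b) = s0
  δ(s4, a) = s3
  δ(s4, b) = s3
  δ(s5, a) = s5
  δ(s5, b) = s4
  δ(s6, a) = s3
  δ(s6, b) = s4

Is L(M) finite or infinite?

infinite

State s0 is reachable from the start and can reach an accepting state, and it lies on the cycle s0 → s0.
Traversing that cycle any number of times yields accepted strings of unbounded length, so the language is infinite.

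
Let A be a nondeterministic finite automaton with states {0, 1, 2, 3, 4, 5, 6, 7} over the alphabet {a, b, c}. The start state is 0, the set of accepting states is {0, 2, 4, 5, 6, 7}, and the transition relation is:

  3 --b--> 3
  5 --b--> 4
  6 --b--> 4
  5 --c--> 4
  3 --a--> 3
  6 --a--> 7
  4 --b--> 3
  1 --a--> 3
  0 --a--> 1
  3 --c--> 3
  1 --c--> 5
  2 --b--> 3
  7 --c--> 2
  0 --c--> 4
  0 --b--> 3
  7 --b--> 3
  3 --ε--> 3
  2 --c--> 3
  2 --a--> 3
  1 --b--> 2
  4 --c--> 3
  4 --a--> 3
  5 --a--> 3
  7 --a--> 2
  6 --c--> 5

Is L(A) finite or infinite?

The useful states (reachable from 0 and able to reach an accepting state) are {0, 1, 2, 4, 5}.
Restricted to these states the transition graph has no cycle, so every accepting path has bounded length and L is finite.

finite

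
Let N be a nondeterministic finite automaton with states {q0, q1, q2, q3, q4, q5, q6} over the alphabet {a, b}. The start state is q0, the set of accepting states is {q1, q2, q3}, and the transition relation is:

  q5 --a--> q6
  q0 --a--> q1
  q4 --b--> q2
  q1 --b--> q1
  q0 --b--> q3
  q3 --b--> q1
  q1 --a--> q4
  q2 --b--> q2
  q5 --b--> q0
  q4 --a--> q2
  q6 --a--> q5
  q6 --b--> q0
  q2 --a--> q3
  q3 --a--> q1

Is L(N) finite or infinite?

State q1 is reachable from the start and can reach an accepting state, and it lies on the cycle q1 → q1.
Traversing that cycle any number of times yields accepted strings of unbounded length, so the language is infinite.

infinite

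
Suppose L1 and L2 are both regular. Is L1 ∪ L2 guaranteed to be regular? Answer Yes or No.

Yes

Given DFAs for L₁ and L₂, run them in parallel: the product automaton on Q₁ × Q₂ that accepts when either component is accepting recognises L₁ ∪ L₂ (equivalently, R₁ | R₂ is a regular expression for it).
So the regular languages are closed under union.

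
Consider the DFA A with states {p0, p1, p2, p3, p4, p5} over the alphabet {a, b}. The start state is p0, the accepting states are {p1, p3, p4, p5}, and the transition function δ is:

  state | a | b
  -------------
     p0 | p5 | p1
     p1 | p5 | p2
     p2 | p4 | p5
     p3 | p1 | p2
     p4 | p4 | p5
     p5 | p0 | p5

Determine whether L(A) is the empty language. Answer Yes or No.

The string a is accepted: the run p0 → p5 ends in the accepting state p5.
Since at least one string is accepted, L(A) is not empty.

No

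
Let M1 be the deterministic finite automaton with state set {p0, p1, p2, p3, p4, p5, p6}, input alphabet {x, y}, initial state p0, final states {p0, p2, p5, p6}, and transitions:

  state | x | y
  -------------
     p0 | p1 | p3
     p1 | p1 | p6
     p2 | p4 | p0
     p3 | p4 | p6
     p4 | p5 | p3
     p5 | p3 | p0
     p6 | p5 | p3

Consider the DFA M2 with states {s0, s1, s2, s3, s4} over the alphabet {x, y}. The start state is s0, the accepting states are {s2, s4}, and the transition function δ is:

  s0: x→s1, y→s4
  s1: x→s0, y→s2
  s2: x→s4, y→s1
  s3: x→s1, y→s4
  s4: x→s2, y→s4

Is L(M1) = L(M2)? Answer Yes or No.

No

The empty string ε is accepted by M1 but rejected by M2.
So L(M1) ≠ L(M2).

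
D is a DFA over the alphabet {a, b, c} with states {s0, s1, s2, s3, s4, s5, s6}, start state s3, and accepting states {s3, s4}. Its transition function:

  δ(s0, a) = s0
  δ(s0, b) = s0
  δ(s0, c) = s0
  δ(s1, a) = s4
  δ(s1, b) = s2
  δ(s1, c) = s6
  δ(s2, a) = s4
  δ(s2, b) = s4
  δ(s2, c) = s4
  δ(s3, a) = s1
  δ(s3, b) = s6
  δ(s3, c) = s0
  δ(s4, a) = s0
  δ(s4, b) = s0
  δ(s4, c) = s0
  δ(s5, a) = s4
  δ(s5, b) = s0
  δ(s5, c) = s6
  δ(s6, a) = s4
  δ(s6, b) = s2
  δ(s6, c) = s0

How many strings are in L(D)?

13

The useful subgraph on states {s1, s2, s3, s4, s6} is acyclic, so L(D) is finite; the longest accepting path visits 5 useful states, giving maximum string length 4.
Counting accepting paths from s3 by length: 1 of length 0, 2 of length 2, 7 of length 3, 3 of length 4. Total 13.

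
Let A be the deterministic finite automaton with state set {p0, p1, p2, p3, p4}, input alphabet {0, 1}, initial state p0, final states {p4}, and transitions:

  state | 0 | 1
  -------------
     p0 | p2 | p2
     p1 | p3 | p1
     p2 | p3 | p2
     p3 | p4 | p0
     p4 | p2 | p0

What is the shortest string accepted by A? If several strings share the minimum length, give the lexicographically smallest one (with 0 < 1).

A breadth-first search from p0 reaches an accepting state first via the path p0 → p2 → p3 → p4 on input 000.
No string of length < 3 is accepted (BFS exhausts all shorter strings without reaching an accepting state), and 000 is the lexicographically least accepting string of length 3.

000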